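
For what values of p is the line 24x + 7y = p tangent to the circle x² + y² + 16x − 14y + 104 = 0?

The line touches the circle iff its distance from (−8, 7) is 3:
|24·(−8) + 7·7 − p| / √625 = 3
|p − (−143)| = 3·25, so p = −68 or p = −218.

p = −218 or p = −68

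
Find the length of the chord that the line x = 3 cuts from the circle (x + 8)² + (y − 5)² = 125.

The line gives x = 3. Substituting into the circle:
y² − 10y + 21 = 0
y = 7 or y = 3, giving (3, 7) and (3, 3).
Chord length = distance between (3, 7) and (3, 3) = √16 = 4.

4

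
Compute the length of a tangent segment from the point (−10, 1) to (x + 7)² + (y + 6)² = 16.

The centre is (−7, −6) and r = 4. The square of the distance from P to the centre is 9 + 49 = 58.
Power of the point: PT² = |PO|² − r² = 42, so PT = √42.

√42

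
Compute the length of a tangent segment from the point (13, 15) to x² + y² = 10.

Centre (0, 0), r² = 10. |PO|² = (13)² + (15)² = 394.
Power of the point: PT² = |PO|² − r² = 384, so PT = 8√6.

8√6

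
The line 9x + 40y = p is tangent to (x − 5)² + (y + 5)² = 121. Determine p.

The line touches the circle iff its distance from (5, −5) is 11:
|9·5 + 40·(−5) − p| / √1681 = 11
|p − (−155)| = 11·41, so p = 296 or p = −606.

p = −606 or p = 296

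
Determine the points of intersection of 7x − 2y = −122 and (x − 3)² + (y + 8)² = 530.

From the line, y = (122 + 7x)/2. Substituting:
53x² + 1908x + 16960 = 0  ⟹  x² + 36x + 320 = 0
x = −16 or x = −20, giving (−16, 5) and (−20, −9).

(−20, −9) and (−16, 5)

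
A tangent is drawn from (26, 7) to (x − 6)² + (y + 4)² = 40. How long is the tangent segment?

√481

With centre O = (6, −4), |OP|² = 521 and r² = 40.
Power of the point: PT² = |PO|² − r² = 481, so PT = √481.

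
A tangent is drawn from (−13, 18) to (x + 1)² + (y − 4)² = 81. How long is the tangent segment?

√259

Centre (−1, 4), r² = 81. |PO|² = (−12)² + (14)² = 340.
By the tangent–radius right angle, tangent length = √(|PO|² − r²) = √259.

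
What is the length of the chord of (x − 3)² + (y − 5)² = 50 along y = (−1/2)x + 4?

6√5

Express y = (8 − x)/2 and substitute into the circle:
5x² − 20x − 160 = 0  ⟹  x² − 4x − 32 = 0
x = 8 or x = −4, giving (8, 0) and (−4, 6).
Chord length = distance between (8, 0) and (−4, 6) = √180 = 6√5.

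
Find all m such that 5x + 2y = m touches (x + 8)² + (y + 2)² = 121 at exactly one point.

For a tangent, require d(centre, line) = r = 11.
|5·(−8) + 2·(−2) − m| / √29 = 11
|m − (−44)| = 11√29.

m = −44 ± 11√29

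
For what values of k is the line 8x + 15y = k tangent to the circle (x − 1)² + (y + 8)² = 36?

The line touches the circle iff its distance from (1, −8) is 6:
|8·1 + 15·(−8) − k| / √289 = 6
|k − (−112)| = 6·17, so k = −10 or k = −214.

k = −214 or k = −10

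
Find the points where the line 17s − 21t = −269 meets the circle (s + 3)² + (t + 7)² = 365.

(−22, −5) and (−1, 12)

Substitute t = (269 + 17s)/21:
730s² + 16790s + 16060 = 0  ⟹  s² + 23s + 22 = 0
s = −1 or s = −22, giving (−1, 12) and (−22, −5).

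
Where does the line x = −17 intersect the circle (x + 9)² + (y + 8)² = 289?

The line gives x = −17. Substituting into the circle:
y² + 16y − 161 = 0
y = 7 or y = −23, giving (−17, 7) and (−17, −23).

(−17, −23) and (−17, 7)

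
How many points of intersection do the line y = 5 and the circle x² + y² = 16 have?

d² = (0·0 + 1·0 − (5))² = 25; r² = 16.
Since d² > r², the line lies outside the circle.

0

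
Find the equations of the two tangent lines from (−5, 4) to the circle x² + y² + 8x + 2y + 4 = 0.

A line y − (4) = m(x − (−5)) is tangent when its distance from (−4, −1) is √13:
(1m − (−5))² = 13(m² + 1)
6m² − 5m − 6 = 0, so m = −2/3 or m = 3/2.
Through (−5, 4) these give 2x + 3y = 2 and 3x − 2y = −23.

2x + 3y = 2 and 3x − 2y = −23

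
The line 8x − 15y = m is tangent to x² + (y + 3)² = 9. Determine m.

The line touches the circle iff its distance from (0, −3) is 3:
|8·0 − 15·(−3) − m| / √289 = 3
|m − (45)| = 3·17, so m = 96 or m = −6.

m = −6 or m = 96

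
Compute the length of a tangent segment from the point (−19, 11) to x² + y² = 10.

2√118

With centre O = (0, 0), |OP|² = 482 and r² = 10.
The tangent meets the radius at right angles, so tangent² = |PO|² − r² = 482 − 10 = 472.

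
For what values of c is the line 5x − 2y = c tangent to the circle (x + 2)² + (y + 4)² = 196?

c = −2 ± 14√29

Tangency holds when the distance from the centre (−2, −4) to the line equals the radius 14:
|5·(−2) − 2·(−4) − c| / √29 = 14
|c − (−2)| = 14√29.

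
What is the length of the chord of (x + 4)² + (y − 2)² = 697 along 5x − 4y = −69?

Substitute y = (69 + 5x)/4:
41x² + 738x − 7175 = 0  ⟹  x² + 18x − 175 = 0
x = 7 or x = −25, giving (7, 26) and (−25, −14).
|(7, 26) − (−25, −14)| = √((32)² + (40)²) = 8√41.

8√41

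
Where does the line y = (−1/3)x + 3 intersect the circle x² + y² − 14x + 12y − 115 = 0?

From the line, y = (9 − x)/3. Substituting:
10x² − 180x − 630 = 0  ⟹  x² − 18x − 63 = 0
x = 21 or x = −3, giving (21, −4) and (−3, 4).

(−3, 4) and (21, −4)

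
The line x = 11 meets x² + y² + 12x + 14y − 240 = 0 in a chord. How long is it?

The line gives x = 11. Substituting into the circle:
y² + 14y + 13 = 0
y = −1 or y = −13, giving (11, −1) and (11, −13).
Chord length = distance between (11, −1) and (11, −13) = √144 = 12.

12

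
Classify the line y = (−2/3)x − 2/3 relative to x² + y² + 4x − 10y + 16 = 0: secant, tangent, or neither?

Substituting the line into the circle gives 13x² + 104x + 208 = 0.
Discriminant = (104)² − 4·13·(208) = 0.
A repeated root: the line is tangent.

tangent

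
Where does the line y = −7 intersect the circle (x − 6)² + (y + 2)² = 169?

(−6, −7) and (18, −7)

Express y = −7 and substitute into the circle:
x² − 12x − 108 = 0
x = 18 or x = −6, giving (18, −7) and (−6, −7).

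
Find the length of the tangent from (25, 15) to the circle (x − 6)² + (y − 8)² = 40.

√370

The centre is (6, 8) and r = 2√10. The square of the distance from P to the centre is 361 + 49 = 410.
By the tangent–radius right angle, tangent length = √(|PO|² − r²) = √370.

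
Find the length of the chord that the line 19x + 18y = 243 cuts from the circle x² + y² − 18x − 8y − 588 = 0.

The distance from (9, 4) to the line is 0/√685, and r² = 685.
Half the chord is √(r² − d²) = √(685), so the full chord is 2√685.

2√685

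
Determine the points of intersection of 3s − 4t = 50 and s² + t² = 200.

Express t = (−50 + 3s)/4 and substitute into the circle:
25s² − 300s − 700 = 0  ⟹  s² − 12s − 28 = 0
s = 14 or s = −2, giving (14, −2) and (−2, −14).

(−2, −14) and (14, −2)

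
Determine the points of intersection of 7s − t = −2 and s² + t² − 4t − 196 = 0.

(−2, −12) and (2, 16)

From the line, t = 7s + 2. Substituting:
50s² − 200 = 0  ⟹  s² − 4 = 0
s = 2 or s = −2, giving (2, 16) and (−2, −12).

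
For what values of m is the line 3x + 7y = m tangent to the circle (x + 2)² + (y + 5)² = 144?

Tangency holds when the distance from the centre (−2, −5) to the line equals the radius 12:
|3·(−2) + 7·(−5) − m| / √58 = 12
|m − (−41)| = 12√58.

m = −41 ± 12√58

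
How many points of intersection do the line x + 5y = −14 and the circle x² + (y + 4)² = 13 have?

Substituting the line into the circle gives 26x² − 12x − 289 = 0.
Discriminant = (−12)² − 4·26·(−289) = 30200 > 0.
Two real roots: the line is a secant.

2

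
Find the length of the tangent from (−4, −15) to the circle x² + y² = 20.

With centre O = (0, 0), |OP|² = 241 and r² = 20.
By the tangent–radius right angle, tangent length = √(|PO|² − r²) = √221.

√221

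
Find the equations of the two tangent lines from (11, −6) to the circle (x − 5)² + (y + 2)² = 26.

x − 5y = 41 and 5x + y = 49

A line y − (−6) = m(x − (11)) is tangent when its distance from (5, −2) is √26:
[m·(−6) − (4)]² = 26(m² + 1)
5m² + 24m − 5 = 0, so m = 1/5 or m = −5.
Through (11, −6) these give x − 5y = 41 and 5x + y = 49.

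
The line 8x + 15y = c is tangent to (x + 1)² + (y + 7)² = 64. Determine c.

The line touches the circle iff its distance from (−1, −7) is 8:
|8·(−1) + 15·(−7) − c| / √289 = 8
|c − (−113)| = 8·17, so c = 23 or c = −249.

c = −249 or c = 23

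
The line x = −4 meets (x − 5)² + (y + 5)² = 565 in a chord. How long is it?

44

Centre (5, −5), r² = 565. Perpendicular distance d from centre to line = |9| / √1 = 9.
Chord = 2√(r² − d²) = 2·√(484) = 44.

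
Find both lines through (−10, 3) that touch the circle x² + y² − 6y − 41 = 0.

A line y − (3) = m(x − (−10)) is tangent when its distance from (0, 3) is 5√2:
[m·(10) − (0)]² = 50(m² + 1)
m² − 1 = 0, so m = 1 or m = −1.
Through (−10, 3) these give x − y = −13 and x + y = −7.

x − y = −13 and x + y = −7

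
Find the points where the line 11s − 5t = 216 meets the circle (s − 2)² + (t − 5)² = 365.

From the line, t = (−216 + 11s)/5. Substituting:
146s² − 5402s + 49056 = 0  ⟹  s² − 37s + 336 = 0
s = 21 or s = 16, giving (21, 3) and (16, −8).

(16, −8) and (21, 3)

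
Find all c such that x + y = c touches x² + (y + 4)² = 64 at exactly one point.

For a tangent, require d(centre, line) = r = 8.
|1·0 + 1·(−4) − c| / √2 = 8
|c − (−4)| = 8√2.

c = −4 ± 8√2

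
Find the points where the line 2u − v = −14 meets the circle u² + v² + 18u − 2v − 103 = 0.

(−13, −12) and (−1, 12)

Substitute v = 2u + 14:
5u² + 70u + 65 = 0  ⟹  u² + 14u + 13 = 0
u = −1 or u = −13, giving (−1, 12) and (−13, −12).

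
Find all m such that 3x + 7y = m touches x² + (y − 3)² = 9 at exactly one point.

m = 21 ± 3√58

Tangency holds when the distance from the centre (0, 3) to the line equals the radius 3:
|3·0 + 7·3 − m| / √58 = 3
|m − (21)| = 3√58.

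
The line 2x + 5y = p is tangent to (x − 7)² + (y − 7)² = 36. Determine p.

p = 49 ± 6√29

The line touches the circle iff its distance from (7, 7) is 6:
|2·7 + 5·7 − p| / √29 = 6
|p − (49)| = 6√29.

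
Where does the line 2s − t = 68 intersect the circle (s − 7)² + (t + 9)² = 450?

Express t = 2s − 68 and substitute into the circle:
5s² − 250s + 3080 = 0  ⟹  s² − 50s + 616 = 0
s = 28 or s = 22, giving (28, −12) and (22, −24).

(22, −24) and (28, −12)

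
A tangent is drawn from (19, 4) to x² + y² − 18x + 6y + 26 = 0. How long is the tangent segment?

Centre (9, −3), r² = 64. |PO|² = (10)² + (7)² = 149.
Power of the point: PT² = |PO|² − r² = 85, so PT = √85.

√85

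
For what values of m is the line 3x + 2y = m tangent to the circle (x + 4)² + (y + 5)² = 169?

Tangency holds when the distance from the centre (−4, −5) to the line equals the radius 13:
|3·(−4) + 2·(−5) − m| / √13 = 13
|m − (−22)| = 13√13.

m = −22 ± 13√13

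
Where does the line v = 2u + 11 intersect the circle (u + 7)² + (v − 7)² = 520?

(−13, −15) and (7, 25)

Express v = 2u + 11 and substitute into the circle:
5u² + 30u − 455 = 0  ⟹  u² + 6u − 91 = 0
u = 7 or u = −13, giving (7, 25) and (−13, −15).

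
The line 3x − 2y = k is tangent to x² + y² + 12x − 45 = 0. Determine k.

k = −18 ± 9√13

For a tangent, require d(centre, line) = r = 9.
|3·(−6) − 2·0 − k| / √13 = 9
|k − (−18)| = 9√13.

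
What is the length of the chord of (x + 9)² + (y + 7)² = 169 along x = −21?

The line gives x = −21. Substituting into the circle:
y² + 14y + 24 = 0
y = −2 or y = −12, giving (−21, −2) and (−21, −12).
Chord length = distance between (−21, −2) and (−21, −12) = √100 = 10.

10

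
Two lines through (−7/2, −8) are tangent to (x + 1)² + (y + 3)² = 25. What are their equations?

y = −8 and 4x + 3y = −38

Let a tangent through (−7/2, −8) have slope m. Its distance from (−1, −3) must equal 5:
[m·(5/2) − (5)]² = 25(m² + 1)
3m² + 4m = 0, so m = 0 or m = −4/3.
With m = 0: y = −8. With m = −4/3: 4x + 3y = −38.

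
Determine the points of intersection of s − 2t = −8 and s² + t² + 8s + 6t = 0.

Express t = (8 + s)/2 and substitute into the circle:
5s² + 60s + 160 = 0  ⟹  s² + 12s + 32 = 0
s = −4 or s = −8, giving (−4, 2) and (−8, 0).

(−8, 0) and (−4, 2)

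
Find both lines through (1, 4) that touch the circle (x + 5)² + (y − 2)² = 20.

x + 2y = 9 and 2x − y = −2

Let a tangent through (1, 4) have slope m. Its distance from (−5, 2) must equal 2√5:
[m·(−6) − (−2)]² = 20(m² + 1)
2m² − 3m − 2 = 0, so m = −1/2 or m = 2.
Through (1, 4) these give x + 2y = 9 and 2x − y = −2.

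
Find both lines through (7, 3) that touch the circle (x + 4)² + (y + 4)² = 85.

Write the tangent as mx − y + (3 − m·(7)) = 0 and set its distance from the centre to √85:
(−11m − (−7))² = 85(m² + 1)
18m² − 77m − 18 = 0, so m = 9/2 or m = −2/9.
With m = 9/2: 9x − 2y = 57. With m = −2/9: 2x + 9y = 41.

9x − 2y = 57 and 2x + 9y = 41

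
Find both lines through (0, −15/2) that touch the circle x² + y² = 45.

x − 2y = 15 and x + 2y = −15

Write the tangent as mx − y + (−15/2 − m·(0)) = 0 and set its distance from the centre to 3√5:
[m·(0) − (15/2)]² = 45(m² + 1)
4m² − 1 = 0, so m = 1/2 or m = −1/2.
Through (0, −15/2) these give x − 2y = 15 and x + 2y = −15.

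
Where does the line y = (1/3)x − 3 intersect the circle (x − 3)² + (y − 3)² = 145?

Substitute y = (−9 + x)/3:
10x² − 90x − 900 = 0  ⟹  x² − 9x − 90 = 0
x = 15 or x = −6, giving (15, 2) and (−6, −5).

(−6, −5) and (15, 2)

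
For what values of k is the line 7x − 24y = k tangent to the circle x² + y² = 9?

For a tangent, require d(centre, line) = r = 3.
|7·0 − 24·0 − k| / √625 = 3
|k| = 3·25, so k = 75 or k = −75.

k = −75 or k = 75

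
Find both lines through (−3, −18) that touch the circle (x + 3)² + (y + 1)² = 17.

Let a tangent through (−3, −18) have slope m. Its distance from (−3, −1) must equal √17:
(0m − (17))² = 17(m² + 1)
m² − 16 = 0, so m = −4 or m = 4.
Through (−3, −18) these give 4x + y = −30 and 4x − y = 6.

4x + y = −30 and 4x − y = 6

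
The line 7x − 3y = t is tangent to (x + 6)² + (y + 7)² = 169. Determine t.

The line touches the circle iff its distance from (−6, −7) is 13:
|7·(−6) − 3·(−7) − t| / √58 = 13
|t − (−21)| = 13√58.

t = −21 ± 13√58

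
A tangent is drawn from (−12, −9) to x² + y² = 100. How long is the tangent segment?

5√5

With centre O = (0, 0), |OP|² = 225 and r² = 100.
Power of the point: PT² = |PO|² − r² = 125, so PT = 5√5.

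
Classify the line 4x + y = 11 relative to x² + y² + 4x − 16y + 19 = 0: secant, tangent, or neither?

Substituting the line into the circle gives 17x² − 20x − 36 = 0.
Discriminant = (−20)² − 4·17·(−36) = 2848 > 0.
Two real roots: the line is a secant.

secant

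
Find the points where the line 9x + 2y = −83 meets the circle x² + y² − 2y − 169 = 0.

(−11, 8) and (−7, −10)

Express y = (−83 − 9x)/2 and substitute into the circle:
85x² + 1530x + 6545 = 0  ⟹  x² + 18x + 77 = 0
x = −7 or x = −11, giving (−7, −10) and (−11, 8).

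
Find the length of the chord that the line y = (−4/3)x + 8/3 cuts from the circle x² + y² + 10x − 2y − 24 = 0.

Substitute y = (8 − 4x)/3:
25x² + 50x − 200 = 0  ⟹  x² + 2x − 8 = 0
x = 2 or x = −4, giving (2, 0) and (−4, 8).
|(2, 0) − (−4, 8)| = √((6)² + (−8)²) = 10.

10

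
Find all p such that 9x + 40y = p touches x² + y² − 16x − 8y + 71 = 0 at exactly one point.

p = 109 or p = 355

For a tangent, require d(centre, line) = r = 3.
|9·8 + 40·4 − p| / √1681 = 3
|p − (232)| = 3·41, so p = 355 or p = 109.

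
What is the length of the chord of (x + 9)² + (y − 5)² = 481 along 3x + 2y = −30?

12√13

The distance from (−9, 5) to the line is 13/√13, and r² = 481.
Half the chord is √(r² − d²) = √(468), so the full chord is 12√13.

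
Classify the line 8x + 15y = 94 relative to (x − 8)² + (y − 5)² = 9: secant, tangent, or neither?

Substituting the line into the circle gives 289x² − 3904x + 12736 = 0.
Discriminant = (−3904)² − 4·289·(12736) = 518400 > 0.
Two real roots: the line is a secant.

secant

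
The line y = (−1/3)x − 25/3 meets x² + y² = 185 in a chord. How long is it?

Express y = (−25 − x)/3 and substitute into the circle:
10x² + 50x − 1040 = 0  ⟹  x² + 5x − 104 = 0
x = 8 or x = −13, giving (8, −11) and (−13, −4).
|(8, −11) − (−13, −4)| = √((21)² + (−7)²) = 7√10.

7√10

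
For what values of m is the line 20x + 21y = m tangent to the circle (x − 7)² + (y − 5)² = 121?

For a tangent, require d(centre, line) = r = 11.
|20·7 + 21·5 − m| / √841 = 11
|m − (245)| = 11·29, so m = 564 or m = −74.

m = −74 or m = 564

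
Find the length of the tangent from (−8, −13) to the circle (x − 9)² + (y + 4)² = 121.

√249

With centre O = (9, −4), |OP|² = 370 and r² = 121.
The tangent meets the radius at right angles, so tangent² = |PO|² − r² = 370 − 121 = 249.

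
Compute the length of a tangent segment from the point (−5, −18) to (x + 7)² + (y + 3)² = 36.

√193

With centre O = (−7, −3), |OP|² = 229 and r² = 36.
Power of the point: PT² = |PO|² − r² = 193, so PT = √193.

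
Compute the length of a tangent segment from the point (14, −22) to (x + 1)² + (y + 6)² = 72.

Centre (−1, −6), r² = 72. |PO|² = (15)² + (−16)² = 481.
The tangent meets the radius at right angles, so tangent² = |PO|² − r² = 481 − 72 = 409.

√409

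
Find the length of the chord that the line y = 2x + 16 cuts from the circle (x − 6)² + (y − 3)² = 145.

4√5

Express y = 2x + 16 and substitute into the circle:
5x² + 40x + 60 = 0  ⟹  x² + 8x + 12 = 0
x = −2 or x = −6, giving (−2, 12) and (−6, 4).
|(−2, 12) − (−6, 4)| = √((4)² + (8)²) = 4√5.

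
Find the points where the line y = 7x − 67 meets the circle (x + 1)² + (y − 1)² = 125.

From the line, y = 7x − 67. Substituting:
50x² − 950x + 4500 = 0  ⟹  x² − 19x + 90 = 0
x = 10 or x = 9, giving (10, 3) and (9, −4).

(9, −4) and (10, 3)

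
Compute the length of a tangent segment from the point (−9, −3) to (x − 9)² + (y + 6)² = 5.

With centre O = (9, −6), |OP|² = 333 and r² = 5.
Power of the point: PT² = |PO|² − r² = 328, so PT = 2√82.

2√82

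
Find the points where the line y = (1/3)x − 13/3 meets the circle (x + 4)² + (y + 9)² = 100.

(−14, −9) and (4, −3)

From the line, y = (−13 + x)/3. Substituting:
10x² + 100x − 560 = 0  ⟹  x² + 10x − 56 = 0
x = 4 or x = −14, giving (4, −3) and (−14, −9).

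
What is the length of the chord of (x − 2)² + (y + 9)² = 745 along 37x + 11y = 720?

Centre (2, −9), r² = 745. Perpendicular distance d from centre to line = |−745| / √1490 = 745/√1490.
Half the chord is √(r² − d²) = √(745/2), so the full chord is √1490.

√1490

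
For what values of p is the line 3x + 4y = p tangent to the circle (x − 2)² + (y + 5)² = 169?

p = −79 or p = 51

For a tangent, require d(centre, line) = r = 13.
|3·2 + 4·(−5) − p| / √25 = 13
|p − (−14)| = 13·5, so p = 51 or p = −79.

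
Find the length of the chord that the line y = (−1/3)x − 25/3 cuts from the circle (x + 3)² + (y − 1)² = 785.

17√10

The distance from (−3, 1) to the line is 25/√10, and r² = 785.
Half the chord is √(r² − d²) = √(1445/2), so the full chord is 17√10.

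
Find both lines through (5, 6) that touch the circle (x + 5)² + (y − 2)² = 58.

3x + 7y = 57 and 7x − 3y = 17

Let a tangent through (5, 6) have slope m. Its distance from (−5, 2) must equal √58:
[m·(−10) − (−4)]² = 58(m² + 1)
21m² − 40m − 21 = 0, so m = −3/7 or m = 7/3.
With m = −3/7: 3x + 7y = 57. With m = 7/3: 7x − 3y = 17.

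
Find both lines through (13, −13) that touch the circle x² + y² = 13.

Write the tangent as mx − y + (−13 − m·(13)) = 0 and set its distance from the centre to √13:
[m·(−13) − (13)]² = 13(m² + 1)
6m² + 13m + 6 = 0, so m = −3/2 or m = −2/3.
With m = −3/2: 3x + 2y = 13. With m = −2/3: 2x + 3y = −13.

3x + 2y = 13 and 2x + 3y = −13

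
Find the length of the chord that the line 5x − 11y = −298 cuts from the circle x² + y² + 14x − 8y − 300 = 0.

Substitute y = (298 + 5x)/11:
146x² + 4234x + 26280 = 0  ⟹  x² + 29x + 180 = 0
x = −9 or x = −20, giving (−9, 23) and (−20, 18).
Chord length = distance between (−9, 23) and (−20, 18) = √146 = √146.

√146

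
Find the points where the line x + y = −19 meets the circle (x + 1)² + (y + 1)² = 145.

Substitute y = −x − 19:
2x² + 38x + 180 = 0  ⟹  x² + 19x + 90 = 0
x = −9 or x = −10, giving (−9, −10) and (−10, −9).

(−10, −9) and (−9, −10)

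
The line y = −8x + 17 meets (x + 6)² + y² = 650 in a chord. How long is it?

6√65

The distance from (−6, 0) to the line is 65/√65, and r² = 650.
Half the chord is √(r² − d²) = √(585), so the full chord is 6√65.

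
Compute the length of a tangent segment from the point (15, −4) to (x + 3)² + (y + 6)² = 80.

2√62

Centre (−3, −6), r² = 80. |PO|² = (18)² + (2)² = 328.
Power of the point: PT² = |PO|² − r² = 248, so PT = 2√62.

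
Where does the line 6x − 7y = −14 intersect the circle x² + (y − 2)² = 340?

(−14, −10) and (14, 14)

Substitute y = (14 + 6x)/7:
85x² − 16660 = 0  ⟹  x² − 196 = 0
x = 14 or x = −14, giving (14, 14) and (−14, −10).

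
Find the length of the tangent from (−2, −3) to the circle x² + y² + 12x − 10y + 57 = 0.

The centre is (−6, 5) and r = 2. The square of the distance from P to the centre is 16 + 64 = 80.
By the tangent–radius right angle, tangent length = √(|PO|² − r²) = √76 = 2√19.

2√19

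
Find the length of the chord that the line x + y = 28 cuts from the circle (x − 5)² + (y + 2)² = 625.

The distance from (5, −2) to the line is 25/√2, and r² = 625.
Chord = 2√(r² − d²) = 2·√(625/2) = 25√2.

25√2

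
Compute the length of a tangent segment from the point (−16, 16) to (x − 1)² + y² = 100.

√445

The centre is (1, 0) and r = 10. The square of the distance from P to the centre is 289 + 256 = 545.
Power of the point: PT² = |PO|² − r² = 445, so PT = √445.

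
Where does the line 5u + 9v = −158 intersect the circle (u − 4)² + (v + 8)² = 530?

Substitute v = (−158 − 5u)/9:
106u² + 212u − 34238 = 0  ⟹  u² + 2u − 323 = 0
u = 17 or u = −19, giving (17, −27) and (−19, −7).

(−19, −7) and (17, −27)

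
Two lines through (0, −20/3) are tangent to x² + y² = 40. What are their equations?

Let a tangent through (0, −20/3) have slope m. Its distance from (0, 0) must equal 2√10:
(0m − (20/3))² = 40(m² + 1)
9m² − 1 = 0, so m = −1/3 or m = 1/3.
With m = −1/3: x + 3y = −20. With m = 1/3: x − 3y = 20.

x + 3y = −20 and x − 3y = 20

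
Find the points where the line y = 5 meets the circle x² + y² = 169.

Substitute y = 5:
x² − 144 = 0
x = 12 or x = −12, giving (12, 5) and (−12, 5).

(−12, 5) and (12, 5)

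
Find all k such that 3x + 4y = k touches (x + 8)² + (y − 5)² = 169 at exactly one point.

For a tangent, require d(centre, line) = r = 13.
|3·(−8) + 4·5 − k| / √25 = 13
|k − (−4)| = 13·5, so k = 61 or k = −69.

k = −69 or k = 61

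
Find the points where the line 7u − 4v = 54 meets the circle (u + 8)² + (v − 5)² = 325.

(2, −10) and (10, 4)

From the line, v = (−54 + 7u)/4. Substituting:
65u² − 780u + 1300 = 0  ⟹  u² − 12u + 20 = 0
u = 10 or u = 2, giving (10, 4) and (2, −10).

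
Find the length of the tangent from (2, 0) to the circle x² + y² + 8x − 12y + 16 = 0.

6

With centre O = (−4, 6), |OP|² = 72 and r² = 36.
By the tangent–radius right angle, tangent length = √(|PO|² − r²) = √36 = 6.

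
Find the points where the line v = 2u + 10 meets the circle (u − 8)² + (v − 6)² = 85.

From the line, v = 2u + 10. Substituting:
5u² − 5 = 0  ⟹  u² − 1 = 0
u = 1 or u = −1, giving (1, 12) and (−1, 8).

(−1, 8) and (1, 12)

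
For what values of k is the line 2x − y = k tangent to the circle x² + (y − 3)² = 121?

k = −3 ± 11√5

For a tangent, require d(centre, line) = r = 11.
|2·0 − 1·3 − k| / √5 = 11
|k − (−3)| = 11√5.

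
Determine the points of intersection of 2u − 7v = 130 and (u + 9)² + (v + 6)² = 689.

Substitute v = (−130 + 2u)/7:
53u² + 530u − 22048 = 0  ⟹  u² + 10u − 416 = 0
u = 16 or u = −26, giving (16, −14) and (−26, −26).

(−26, −26) and (16, −14)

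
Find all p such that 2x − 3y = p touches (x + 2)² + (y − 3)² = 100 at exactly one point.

p = −13 ± 10√13

Tangency holds when the distance from the centre (−2, 3) to the line equals the radius 10:
|2·(−2) − 3·3 − p| / √13 = 10
|p − (−13)| = 10√13.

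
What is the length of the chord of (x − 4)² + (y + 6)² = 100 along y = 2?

Centre (4, −6), r² = 100. Perpendicular distance d from centre to line = |−8| / √1 = 8.
Half the chord is √(r² − d²) = √(36), so the full chord is 12.

12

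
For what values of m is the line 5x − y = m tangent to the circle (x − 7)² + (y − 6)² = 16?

The line touches the circle iff its distance from (7, 6) is 4:
|5·7 − 1·6 − m| / √26 = 4
|m − (29)| = 4√26.

m = 29 ± 4√26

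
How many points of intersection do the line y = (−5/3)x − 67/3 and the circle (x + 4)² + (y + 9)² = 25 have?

2

Substituting the line into the circle gives 34x² + 472x + 1519 = 0.
Δ = 222784 − 206584 = 16200.
Two real roots: the line is a secant.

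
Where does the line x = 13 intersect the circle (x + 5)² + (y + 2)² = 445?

(13, −13) and (13, 9)

The line gives x = 13. Substituting into the circle:
y² + 4y − 117 = 0
y = 9 or y = −13, giving (13, 9) and (13, −13).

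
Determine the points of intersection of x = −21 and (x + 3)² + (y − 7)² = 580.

The line gives x = −21. Substituting into the circle:
y² − 14y − 207 = 0
y = 23 or y = −9, giving (−21, 23) and (−21, −9).

(−21, −9) and (−21, 23)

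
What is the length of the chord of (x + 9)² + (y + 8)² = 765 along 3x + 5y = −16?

9√34

Centre (−9, −8), r² = 765. Perpendicular distance d from centre to line = |−51| / √34 = 51/√34.
Chord = 2√(r² − d²) = 2·√(1377/2) = 9√34.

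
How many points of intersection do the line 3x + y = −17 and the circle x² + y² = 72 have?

2

Substituting the line into the circle gives 10x² + 102x + 217 = 0.
Δ = 10404 − 8680 = 1724.
Two real roots: the line is a secant.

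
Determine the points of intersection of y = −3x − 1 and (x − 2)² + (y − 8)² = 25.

(−3, 8) and (−2, 5)

From the line, y = −3x − 1. Substituting:
10x² + 50x + 60 = 0  ⟹  x² + 5x + 6 = 0
x = −2 or x = −3, giving (−2, 5) and (−3, 8).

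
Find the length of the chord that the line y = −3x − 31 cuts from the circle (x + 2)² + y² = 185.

7√10

The distance from (−2, 0) to the line is 25/√10, and r² = 185.
Half the chord is √(r² − d²) = √(245/2), so the full chord is 7√10.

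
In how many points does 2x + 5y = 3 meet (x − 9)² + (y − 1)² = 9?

0

Substituting the line into the circle gives 29x² − 442x + 1804 = 0.
Discriminant = (−442)² − 4·29·(1804) = −13900 < 0.
No real roots: the line does not meet the circle.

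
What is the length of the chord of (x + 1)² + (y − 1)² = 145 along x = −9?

The line gives x = −9. Substituting into the circle:
y² − 2y − 80 = 0
y = 10 or y = −8, giving (−9, 10) and (−9, −8).
Chord length = distance between (−9, 10) and (−9, −8) = √324 = 18.

18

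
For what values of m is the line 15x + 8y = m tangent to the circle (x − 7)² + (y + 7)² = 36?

For a tangent, require d(centre, line) = r = 6.
|15·7 + 8·(−7) − m| / √289 = 6
|m − (49)| = 6·17, so m = 151 or m = −53.

m = −53 or m = 151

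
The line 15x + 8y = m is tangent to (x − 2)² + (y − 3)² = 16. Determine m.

m = −14 or m = 122

Tangency holds when the distance from the centre (2, 3) to the line equals the radius 4:
|15·2 + 8·3 − m| / √289 = 4
|m − (54)| = 4·17, so m = 122 or m = −14.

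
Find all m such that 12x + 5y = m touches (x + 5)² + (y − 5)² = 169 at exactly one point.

The line touches the circle iff its distance from (−5, 5) is 13:
|12·(−5) + 5·5 − m| / √169 = 13
|m − (−35)| = 13·13, so m = 134 or m = −204.

m = −204 or m = 134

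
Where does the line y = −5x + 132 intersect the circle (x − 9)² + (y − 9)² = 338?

From the line, y = −5x + 132. Substituting:
26x² − 1248x + 14872 = 0  ⟹  x² − 48x + 572 = 0
x = 26 or x = 22, giving (26, 2) and (22, 22).

(22, 22) and (26, 2)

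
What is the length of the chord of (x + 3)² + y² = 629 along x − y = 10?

Substitute y = x − 10:
2x² − 14x − 520 = 0  ⟹  x² − 7x − 260 = 0
x = 20 or x = −13, giving (20, 10) and (−13, −23).
Chord length = distance between (20, 10) and (−13, −23) = √2178 = 33√2.

33√2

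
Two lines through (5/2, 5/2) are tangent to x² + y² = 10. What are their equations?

Let a tangent through (5/2, 5/2) have slope m. Its distance from (0, 0) must equal √10:
(−5/2m − (−5/2))² = 10(m² + 1)
3m² + 10m + 3 = 0, so m = −1/3 or m = −3.
Through (5/2, 5/2) these give x + 3y = 10 and 3x + y = 10.

x + 3y = 10 and 3x + y = 10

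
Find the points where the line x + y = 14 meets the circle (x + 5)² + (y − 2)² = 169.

From the line, y = −x + 14. Substituting:
2x² − 14x = 0  ⟹  x² − 7x = 0
x = 7 or x = 0, giving (7, 7) and (0, 14).

(0, 14) and (7, 7)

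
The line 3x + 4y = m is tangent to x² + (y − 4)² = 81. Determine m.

For a tangent, require d(centre, line) = r = 9.
|3·0 + 4·4 − m| / √25 = 9
|m − (16)| = 9·5, so m = 61 or m = −29.

m = −29 or m = 61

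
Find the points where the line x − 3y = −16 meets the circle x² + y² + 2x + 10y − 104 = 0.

Substitute y = (16 + x)/3:
10x² + 80x − 200 = 0  ⟹  x² + 8x − 20 = 0
x = 2 or x = −10, giving (2, 6) and (−10, 2).

(−10, 2) and (2, 6)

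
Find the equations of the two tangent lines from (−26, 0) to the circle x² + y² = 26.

x + 5y = −26 and x − 5y = −26

A line y − (0) = m(x − (−26)) is tangent when its distance from (0, 0) is √26:
(26m − (0))² = 26(m² + 1)
25m² − 1 = 0, so m = −1/5 or m = 1/5.
Through (−26, 0) these give x + 5y = −26 and x − 5y = −26.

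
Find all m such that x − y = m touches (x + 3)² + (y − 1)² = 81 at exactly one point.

The line touches the circle iff its distance from (−3, 1) is 9:
|1·(−3) − 1·1 − m| / √2 = 9
|m − (−4)| = 9√2.

m = −4 ± 9√2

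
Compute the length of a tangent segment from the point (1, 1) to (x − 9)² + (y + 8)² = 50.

√95

The centre is (9, −8) and r = 5√2. The square of the distance from P to the centre is 64 + 81 = 145.
The tangent meets the radius at right angles, so tangent² = |PO|² − r² = 145 − 50 = 95.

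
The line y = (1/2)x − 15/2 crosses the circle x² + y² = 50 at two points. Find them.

(1, −7) and (5, −5)

From the line, y = (−15 + x)/2. Substituting:
5x² − 30x + 25 = 0  ⟹  x² − 6x + 5 = 0
x = 5 or x = 1, giving (5, −5) and (1, −7).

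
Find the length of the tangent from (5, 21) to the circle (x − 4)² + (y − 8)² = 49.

The centre is (4, 8) and r = 7. The square of the distance from P to the centre is 1 + 169 = 170.
By the tangent–radius right angle, tangent length = √(|PO|² − r²) = √121 = 11.

11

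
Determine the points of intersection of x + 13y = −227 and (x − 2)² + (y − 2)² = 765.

(−19, −16) and (20, −19)

Substitute y = (−227 − x)/13:
170x² − 170x − 64600 = 0  ⟹  x² − x − 380 = 0
x = 20 or x = −19, giving (20, −19) and (−19, −16).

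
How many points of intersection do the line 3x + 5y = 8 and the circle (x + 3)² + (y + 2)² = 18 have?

0

Substituting the line into the circle gives 34x² + 42x + 99 = 0.
Δ = 1764 − 13464 = −11700.
No real roots: the line does not meet the circle.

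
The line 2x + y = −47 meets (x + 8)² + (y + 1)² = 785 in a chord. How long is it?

22√5

The distance from (−8, −1) to the line is 30/√5, and r² = 785.
Chord = 2√(r² − d²) = 2·√(605) = 22√5.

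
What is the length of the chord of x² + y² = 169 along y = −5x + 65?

√26

The distance from (0, 0) to the line is 65/√26, and r² = 169.
Half the chord is √(r² − d²) = √(13/2), so the full chord is √26.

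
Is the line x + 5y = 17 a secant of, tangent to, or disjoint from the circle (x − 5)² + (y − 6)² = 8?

Centre (5, 6), r² = 8. Distance² from centre to line = (18)²/26 = 162/13.
Since d² > r², the line lies outside the circle.

disjoint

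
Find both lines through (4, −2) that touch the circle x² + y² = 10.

Write the tangent as mx − y + (−2 − m·(4)) = 0 and set its distance from the centre to √10:
(−4m − (2))² = 10(m² + 1)
3m² + 8m − 3 = 0, so m = 1/3 or m = −3.
Through (4, −2) these give x − 3y = 10 and 3x + y = 10.

x − 3y = 10 and 3x + y = 10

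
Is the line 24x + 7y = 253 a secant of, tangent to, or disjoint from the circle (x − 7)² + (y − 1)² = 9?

disjoint

Substituting the line into the circle gives 625x² − 12494x + 62476 = 0.
Δ = 156100036 − 156190000 = −89964.
No real roots: the line does not meet the circle.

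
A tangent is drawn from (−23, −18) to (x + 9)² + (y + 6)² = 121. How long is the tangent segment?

The centre is (−9, −6) and r = 11. The square of the distance from P to the centre is 196 + 144 = 340.
The tangent meets the radius at right angles, so tangent² = |PO|² − r² = 340 − 121 = 219.

√219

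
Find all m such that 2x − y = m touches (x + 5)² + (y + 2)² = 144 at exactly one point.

m = −8 ± 12√5

Tangency holds when the distance from the centre (−5, −2) to the line equals the radius 12:
|2·(−5) − 1·(−2) − m| / √5 = 12
|m − (−8)| = 12√5.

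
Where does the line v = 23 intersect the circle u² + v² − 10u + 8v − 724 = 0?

(−1, 23) and (11, 23)

Express v = 23 and substitute into the circle:
u² − 10u − 11 = 0
u = 11 or u = −1, giving (11, 23) and (−1, 23).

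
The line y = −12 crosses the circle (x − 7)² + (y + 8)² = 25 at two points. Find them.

From the line, y = −12. Substituting:
x² − 14x + 40 = 0
x = 10 or x = 4, giving (10, −12) and (4, −12).

(4, −12) and (10, −12)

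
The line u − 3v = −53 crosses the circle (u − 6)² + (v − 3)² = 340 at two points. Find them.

(−8, 15) and (10, 21)

Substitute v = (53 + u)/3:
10u² − 20u − 800 = 0  ⟹  u² − 2u − 80 = 0
u = 10 or u = −8, giving (10, 21) and (−8, 15).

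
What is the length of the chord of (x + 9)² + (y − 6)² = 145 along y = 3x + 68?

3√10

Substitute y = 3x + 68:
10x² + 390x + 3780 = 0  ⟹  x² + 39x + 378 = 0
x = −18 or x = −21, giving (−18, 14) and (−21, 5).
|(−18, 14) − (−21, 5)| = √((3)² + (9)²) = 3√10.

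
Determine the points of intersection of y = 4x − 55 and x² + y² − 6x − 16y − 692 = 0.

From the line, y = 4x − 55. Substituting:
17x² − 510x + 3213 = 0  ⟹  x² − 30x + 189 = 0
x = 21 or x = 9, giving (21, 29) and (9, −19).

(9, −19) and (21, 29)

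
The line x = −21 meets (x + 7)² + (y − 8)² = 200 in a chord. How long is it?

The line gives x = −21. Substituting into the circle:
y² − 16y + 60 = 0
y = 10 or y = 6, giving (−21, 10) and (−21, 6).
Chord length = distance between (−21, 10) and (−21, 6) = √16 = 4.

4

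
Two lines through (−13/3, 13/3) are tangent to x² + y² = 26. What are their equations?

x − 5y = −26 and 5x − y = −26

A line y − (13/3) = m(x − (−13/3)) is tangent when its distance from (0, 0) is √26:
[m·(13/3) − (−13/3)]² = 26(m² + 1)
5m² − 26m + 5 = 0, so m = 1/5 or m = 5.
Through (−13/3, 13/3) these give x − 5y = −26 and 5x − y = −26.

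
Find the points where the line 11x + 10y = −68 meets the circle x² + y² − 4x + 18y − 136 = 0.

(−8, 2) and (12, −20)

Express y = (−68 − 11x)/10 and substitute into the circle:
221x² − 884x − 21216 = 0  ⟹  x² − 4x − 96 = 0
x = 12 or x = −8, giving (12, −20) and (−8, 2).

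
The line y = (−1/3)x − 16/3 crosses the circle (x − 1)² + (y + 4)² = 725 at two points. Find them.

Substitute y = (−16 − x)/3:
10x² − 10x − 6500 = 0  ⟹  x² − x − 650 = 0
x = 26 or x = −25, giving (26, −14) and (−25, 3).

(−25, 3) and (26, −14)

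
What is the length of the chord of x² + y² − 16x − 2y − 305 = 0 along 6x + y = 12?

From the line, y = −6x + 12. Substituting:
37x² − 148x − 185 = 0  ⟹  x² − 4x − 5 = 0
x = 5 or x = −1, giving (5, −18) and (−1, 18).
Chord length = distance between (5, −18) and (−1, 18) = √1332 = 6√37.

6√37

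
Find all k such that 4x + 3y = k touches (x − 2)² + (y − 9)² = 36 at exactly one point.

k = 5 or k = 65

The line touches the circle iff its distance from (2, 9) is 6:
|4·2 + 3·9 − k| / √25 = 6
|k − (35)| = 6·5, so k = 65 or k = 5.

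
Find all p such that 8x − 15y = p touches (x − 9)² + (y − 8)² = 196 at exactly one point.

For a tangent, require d(centre, line) = r = 14.
|8·9 − 15·8 − p| / √289 = 14
|p − (−48)| = 14·17, so p = 190 or p = −286.

p = −286 or p = 190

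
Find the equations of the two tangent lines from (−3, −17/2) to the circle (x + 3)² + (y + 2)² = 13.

3x + 2y = −26 and 3x − 2y = 8

Write the tangent as mx − y + (−17/2 − m·(−3)) = 0 and set its distance from the centre to √13:
(0m − (13/2))² = 13(m² + 1)
4m² − 9 = 0, so m = −3/2 or m = 3/2.
With m = −3/2: 3x + 2y = −26. With m = 3/2: 3x − 2y = 8.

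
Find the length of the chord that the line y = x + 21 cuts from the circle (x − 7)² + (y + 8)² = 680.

From the line, y = x + 21. Substituting:
2x² + 44x + 210 = 0  ⟹  x² + 22x + 105 = 0
x = −7 or x = −15, giving (−7, 14) and (−15, 6).
Chord length = distance between (−7, 14) and (−15, 6) = √128 = 8√2.

8√2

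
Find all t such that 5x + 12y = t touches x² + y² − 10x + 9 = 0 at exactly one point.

Tangency holds when the distance from the centre (5, 0) to the line equals the radius 4:
|5·5 + 12·0 − t| / √169 = 4
|t − (25)| = 4·13, so t = 77 or t = −27.

t = −27 or t = 77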